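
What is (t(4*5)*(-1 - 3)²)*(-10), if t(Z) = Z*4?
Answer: -12800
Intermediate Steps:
t(Z) = 4*Z
(t(4*5)*(-1 - 3)²)*(-10) = ((4*(4*5))*(-1 - 3)²)*(-10) = ((4*20)*(-4)²)*(-10) = (80*16)*(-10) = 1280*(-10) = -12800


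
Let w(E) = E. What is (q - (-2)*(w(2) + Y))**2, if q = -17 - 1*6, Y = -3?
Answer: 625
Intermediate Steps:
q = -23 (q = -17 - 6 = -23)
(q - (-2)*(w(2) + Y))**2 = (-23 - (-2)*(2 - 3))**2 = (-23 - (-2)*(-1))**2 = (-23 - 2*1)**2 = (-23 - 2)**2 = (-25)**2 = 625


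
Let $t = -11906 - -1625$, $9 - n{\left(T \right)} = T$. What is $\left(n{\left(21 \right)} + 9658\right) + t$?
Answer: $-635$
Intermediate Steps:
$n{\left(T \right)} = 9 - T$
$t = -10281$ ($t = -11906 + 1625 = -10281$)
$\left(n{\left(21 \right)} + 9658\right) + t = \left(\left(9 - 21\right) + 9658\right) - 10281 = \left(-12 + 9658\right) - 10281 = 9646 - 10281 = -635$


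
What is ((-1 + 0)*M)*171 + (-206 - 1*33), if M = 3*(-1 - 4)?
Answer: 2326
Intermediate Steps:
M = -15 (M = 3*(-5) = -15)
((-1 + 0)*M)*171 + (-206 - 1*33) = ((-1 + 0)*(-15))*171 + (-206 - 1*33) = -1*(-15)*171 + (-206 - 33) = 15*171 - 239 = 2565 - 239 = 2326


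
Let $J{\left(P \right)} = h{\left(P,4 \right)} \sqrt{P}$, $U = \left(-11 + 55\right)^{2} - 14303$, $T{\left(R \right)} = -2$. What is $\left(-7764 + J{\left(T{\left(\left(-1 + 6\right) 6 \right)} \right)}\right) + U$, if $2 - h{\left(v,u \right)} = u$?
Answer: $-20131 - 2 i \sqrt{2} \approx -20131.0 - 2.8284 i$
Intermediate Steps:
$h{\left(v,u \right)} = 2 - u$
$U = -12367$ ($U = 44^{2} - 14303 = 1936 - 14303 = -12367$)
$J{\left(P \right)} = - 2 \sqrt{P}$ ($J{\left(P \right)} = \left(2 - 4\right) \sqrt{P} = - 2 \sqrt{P}$)
$\left(-7764 + J{\left(T{\left(\left(-1 + 6\right) 6 \right)} \right)}\right) + U = \left(-7764 - 2 \sqrt{-2}\right) - 12367 = \left(-7764 - 2 i \sqrt{2}\right) - 12367 = -20131 - 2 i \sqrt{2}$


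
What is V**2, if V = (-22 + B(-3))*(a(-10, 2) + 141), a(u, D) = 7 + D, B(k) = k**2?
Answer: 3802500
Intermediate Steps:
V = -1950 (V = (-22 + (-3)**2)*((7 + 2) + 141) = (-22 + 9)*(9 + 141) = -13*150 = -1950)
V**2 = (-1950)**2 = 3802500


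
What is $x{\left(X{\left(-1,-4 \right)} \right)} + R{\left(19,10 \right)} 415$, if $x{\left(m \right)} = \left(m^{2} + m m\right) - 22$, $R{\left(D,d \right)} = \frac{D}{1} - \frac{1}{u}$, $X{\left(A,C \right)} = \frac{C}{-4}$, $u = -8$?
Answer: $\frac{63335}{8} \approx 7916.9$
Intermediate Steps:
$X{\left(A,C \right)} = - \frac{C}{4}$ ($X{\left(A,C \right)} = C \left(- \frac{1}{4}\right) = - \frac{C}{4}$)
$R{\left(D,d \right)} = \frac{1}{8} + D$ ($R{\left(D,d \right)} = \frac{D}{1} - \frac{1}{-8} = D 1 - - \frac{1}{8} = D + \frac{1}{8} = \frac{1}{8} + D$)
$x{\left(m \right)} = -22 + 2 m^{2}$ ($x{\left(m \right)} = \left(m^{2} + m^{2}\right) - 22 = 2 m^{2} - 22 = -22 + 2 m^{2}$)
$x{\left(X{\left(-1,-4 \right)} \right)} + R{\left(19,10 \right)} 415 = \left(-22 + 2 \left(\left(- \frac{1}{4}\right) \left(-4\right)\right)^{2}\right) + \left(\frac{1}{8} + 19\right) 415 = \left(-22 + 2 \cdot 1^{2}\right) + \frac{153}{8} \cdot 415 = \left(-22 + 2 \cdot 1\right) + \frac{63495}{8} = \left(-22 + 2\right) + \frac{63495}{8} = -20 + \frac{63495}{8} = \frac{63335}{8}$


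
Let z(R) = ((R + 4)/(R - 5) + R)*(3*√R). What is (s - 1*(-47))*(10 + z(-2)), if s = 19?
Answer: 660 - 3168*I*√2/7 ≈ 660.0 - 640.03*I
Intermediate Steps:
z(R) = 3*√R*(R + (4 + R)/(-5 + R)) (z(R) = ((4 + R)/(-5 + R) + R)*(3*√R) = (R + (4 + R)/(-5 + R))*(3*√R) = 3*√R*(R + (4 + R)/(-5 + R)))
(s - 1*(-47))*(10 + z(-2)) = (19 - 1*(-47))*(10 + 3*√(-2)*(4 + (-2)² - 4*(-2))/(-5 - 2)) = (19 + 47)*(10 + 3*(I*√2)*(4 + 4 + 8)/(-7)) = 66*(10 + 3*(I*√2)*(-⅐)*16) = 66*(10 - 48*I*√2/7) = 660 - 3168*I*√2/7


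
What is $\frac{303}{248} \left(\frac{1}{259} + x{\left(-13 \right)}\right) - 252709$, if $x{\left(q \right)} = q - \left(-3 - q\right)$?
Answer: $- \frac{4058452289}{16058} \approx -2.5274 \cdot 10^{5}$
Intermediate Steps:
$x{\left(q \right)} = 3 + 2 q$ ($x{\left(q \right)} = q + \left(3 + q\right) = 3 + 2 q$)
$\frac{303}{248} \left(\frac{1}{259} + x{\left(-13 \right)}\right) - 252709 = \frac{303}{248} \left(\frac{1}{259} + \left(3 + 2 \left(-13\right)\right)\right) - 252709 = 303 \cdot \frac{1}{248} \left(\frac{1}{259} + \left(3 - 26\right)\right) - 252709 = \frac{303 \left(\frac{1}{259} - 23\right)}{248} - 252709 = \frac{303}{248} \left(- \frac{5956}{259}\right) - 252709 = - \frac{451167}{16058} - 252709 = - \frac{4058452289}{16058}$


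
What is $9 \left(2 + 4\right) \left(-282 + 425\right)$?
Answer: $7722$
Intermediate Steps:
$9 \left(2 + 4\right) \left(-282 + 425\right) = 9 \cdot 6 \cdot 143 = 54 \cdot 143 = 7722$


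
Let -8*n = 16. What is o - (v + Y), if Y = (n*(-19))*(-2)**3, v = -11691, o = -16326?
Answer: -4331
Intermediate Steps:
n = -2 (n = -1/8*16 = -2)
Y = -304 (Y = -2*(-19)*(-2)**3 = 38*(-8) = -304)
o - (v + Y) = -16326 - (-11691 - 304) = -16326 - 1*(-11995) = -16326 + 11995 = -4331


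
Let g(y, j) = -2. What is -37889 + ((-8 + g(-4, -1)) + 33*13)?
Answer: -37470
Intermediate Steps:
-37889 + ((-8 + g(-4, -1)) + 33*13) = -37889 + ((-8 - 2) + 33*13) = -37889 + (-10 + 429) = -37889 + 419 = -37470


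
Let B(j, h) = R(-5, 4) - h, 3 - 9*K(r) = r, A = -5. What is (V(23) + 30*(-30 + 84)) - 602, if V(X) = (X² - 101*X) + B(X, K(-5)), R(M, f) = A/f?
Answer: -28013/36 ≈ -778.14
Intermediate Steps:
R(M, f) = -5/f
K(r) = ⅓ - r/9
B(j, h) = -5/4 - h
V(X) = -77/36 + X² - 101*X (V(X) = (X² - 101*X) + (-5/4 - (⅓ - ⅑*(-5))) = (X² - 101*X) + (-5/4 - (⅓ + 5/9)) = (X² - 101*X) + (-5/4 - 1*8/9) = (X² - 101*X) + (-5/4 - 8/9) = (X² - 101*X) - 77/36 = -77/36 + X² - 101*X)
(V(23) + 30*(-30 + 84)) - 602 = ((-77/36 + 23² - 101*23) + 30*(-30 + 84)) - 602 = ((-77/36 + 529 - 2323) + 30*54) - 602 = (-64661/36 + 1620) - 602 = -6341/36 - 602 = -28013/36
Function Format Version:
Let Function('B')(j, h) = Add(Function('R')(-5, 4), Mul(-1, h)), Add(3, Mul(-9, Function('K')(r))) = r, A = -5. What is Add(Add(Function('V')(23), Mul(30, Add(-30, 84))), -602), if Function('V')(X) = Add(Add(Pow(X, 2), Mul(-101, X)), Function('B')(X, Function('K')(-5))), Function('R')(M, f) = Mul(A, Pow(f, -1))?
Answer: Rational(-28013, 36) ≈ -778.14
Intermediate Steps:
Function('R')(M, f) = Mul(-5, Pow(f, -1))
Function('K')(r) = Add(Rational(1, 3), Mul(Rational(-1, 9), r))
Function('B')(j, h) = Add(Rational(-5, 4), Mul(-1, h)) (Function('B')(j, h) = Add(Mul(-5, Pow(4, -1)), Mul(-1, h)) = Add(Mul(-5, Rational(1, 4)), Mul(-1, h)) = Add(Rational(-5, 4), Mul(-1, h)))
Function('V')(X) = Add(Rational(-77, 36), Pow(X, 2), Mul(-101, X)) (Function('V')(X) = Add(Add(Pow(X, 2), Mul(-101, X)), Add(Rational(-5, 4), Mul(-1, Add(Rational(1, 3), Mul(Rational(-1, 9), -5))))) = Add(Add(Pow(X, 2), Mul(-101, X)), Add(Rational(-5, 4), Mul(-1, Add(Rational(1, 3), Rational(5, 9))))) = Add(Add(Pow(X, 2), Mul(-101, X)), Add(Rational(-5, 4), Mul(-1, Rational(8, 9)))) = Add(Add(Pow(X, 2), Mul(-101, X)), Add(Rational(-5, 4), Rational(-8, 9))) = Add(Add(Pow(X, 2), Mul(-101, X)), Rational(-77, 36)) = Add(Rational(-77, 36), Pow(X, 2), Mul(-101, X)))
Add(Add(Function('V')(23), Mul(30, Add(-30, 84))), -602) = Add(Add(Add(Rational(-77, 36), Pow(23, 2), Mul(-101, 23)), Mul(30, Add(-30, 84))), -602) = Add(Add(Add(Rational(-77, 36), 529, -2323), Mul(30, 54)), -602) = Add(Add(Rational(-64661, 36), 1620), -602) = Add(Rational(-6341, 36), -602) = Rational(-28013, 36)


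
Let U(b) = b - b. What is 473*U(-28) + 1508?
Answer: 1508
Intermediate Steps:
U(b) = 0
473*U(-28) + 1508 = 473*0 + 1508 = 0 + 1508 = 1508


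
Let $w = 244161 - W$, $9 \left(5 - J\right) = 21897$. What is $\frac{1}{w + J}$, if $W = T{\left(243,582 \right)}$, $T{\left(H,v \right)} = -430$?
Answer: $\frac{1}{242163} \approx 4.1294 \cdot 10^{-6}$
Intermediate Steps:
$W = -430$
$J = -2428$ ($J = 5 - 2433 = -2428$)
$w = 244591$ ($w = 244161 - -430 = 244161 + 430 = 244591$)
$\frac{1}{w + J} = \frac{1}{244591 - 2428} = \frac{1}{242163}$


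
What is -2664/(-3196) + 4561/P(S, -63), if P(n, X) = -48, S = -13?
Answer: -3612271/38352 ≈ -94.187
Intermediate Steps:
-2664/(-3196) + 4561/P(S, -63) = -2664/(-3196) + 4561/(-48) = -2664*(-1/3196) + 4561*(-1/48) = 666/799 - 4561/48 = -3612271/38352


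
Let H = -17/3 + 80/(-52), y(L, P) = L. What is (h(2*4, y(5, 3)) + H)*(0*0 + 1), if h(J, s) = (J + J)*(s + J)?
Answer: 7831/39 ≈ 200.79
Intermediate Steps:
H = -281/39 (H = -17*⅓ + 80*(-1/52) = -17/3 - 20/13 = -281/39 ≈ -7.2051)
h(J, s) = 2*J*(J + s) (h(J, s) = (2*J)*(J + s) = 2*J*(J + s))
(h(2*4, y(5, 3)) + H)*(0*0 + 1) = (2*(2*4)*(2*4 + 5) - 281/39)*(0*0 + 1) = (2*8*(8 + 5) - 281/39)*(0 + 1) = (2*8*13 - 281/39)*1 = (208 - 281/39)*1 = (7831/39)*1 = 7831/39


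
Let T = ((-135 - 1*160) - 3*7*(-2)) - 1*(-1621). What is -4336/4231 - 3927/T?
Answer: -7515595/1929336 ≈ -3.8954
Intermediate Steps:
T = 1368 (T = ((-135 - 160) - 21*(-2)) + 1621 = (-295 + 42) + 1621 = -253 + 1621 = 1368)
-4336/4231 - 3927/T = -4336/4231 - 3927/1368 = -4336*1/4231 - 3927*1/1368 = -4336/4231 - 1309/456 = -7515595/1929336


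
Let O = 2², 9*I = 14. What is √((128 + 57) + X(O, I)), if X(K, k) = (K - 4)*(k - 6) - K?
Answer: √181 ≈ 13.454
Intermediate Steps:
I = 14/9 (I = (⅑)*14 = 14/9 ≈ 1.5556)
O = 4
X(K, k) = -K + (-6 + k)*(-4 + K) (X(K, k) = (-4 + K)*(-6 + k) - K = (-6 + k)*(-4 + K) - K = -K + (-6 + k)*(-4 + K))
√((128 + 57) + X(O, I)) = √((128 + 57) + (24 - 7*4 - 4*14/9 + 4*(14/9))) = √(185 + (24 - 28 - 56/9 + 56/9)) = √(185 - 4) = √181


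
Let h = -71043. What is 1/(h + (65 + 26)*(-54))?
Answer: -1/75957 ≈ -1.3165e-5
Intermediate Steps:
1/(h + (65 + 26)*(-54)) = 1/(-71043 + (65 + 26)*(-54)) = 1/(-71043 + 91*(-54)) = 1/(-71043 - 4914) = 1/(-75957) = -1/75957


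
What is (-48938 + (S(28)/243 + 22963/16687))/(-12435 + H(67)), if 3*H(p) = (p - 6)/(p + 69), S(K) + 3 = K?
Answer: 26987119944464/6857471571093 ≈ 3.9354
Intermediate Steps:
S(K) = -3 + K
H(p) = (-6 + p)/(3*(69 + p)) (H(p) = ((p - 6)/(p + 69))/3 = ((-6 + p)/(69 + p))/3 = (-6 + p)/(3*(69 + p)))
(-48938 + (S(28)/243 + 22963/16687))/(-12435 + H(67)) = (-48938 + ((-3 + 28)/243 + 22963/16687))/(-12435 + (-6 + 67)/(3*(69 + 67))) = (-48938 + (25*(1/243) + 22963*(1/16687)))/(-12435 + (⅓)*61/136) = (-48938 + (25/243 + 22963/16687))/(-12435 + (⅓)*(1/136)*61) = (-48938 + 5997184/4054941)/(-12435 + 61/408) = -198434705474/(4054941*(-5073419/408)) = -198434705474/4054941*(-408/5073419) = 26987119944464/6857471571093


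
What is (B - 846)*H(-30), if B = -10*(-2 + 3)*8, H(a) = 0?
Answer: 0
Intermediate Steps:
B = -80 (B = -10*1*8 = -10*8 = -80)
(B - 846)*H(-30) = (-80 - 846)*0 = -926*0 = 0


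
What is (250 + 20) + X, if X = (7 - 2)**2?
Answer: 295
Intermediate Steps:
X = 25 (X = 5**2 = 25)
(250 + 20) + X = (250 + 20) + 25 = 270 + 25 = 295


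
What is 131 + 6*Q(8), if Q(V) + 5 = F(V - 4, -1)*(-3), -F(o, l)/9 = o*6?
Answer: 3989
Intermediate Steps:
F(o, l) = -54*o (F(o, l) = -9*o*6 = -54*o)
Q(V) = -653 + 162*V (Q(V) = -5 - 54*(V - 4)*(-3) = -5 - 54*(-4 + V)*(-3) = -5 + (216 - 54*V)*(-3) = -5 + (-648 + 162*V) = -653 + 162*V)
131 + 6*Q(8) = 131 + 6*(-653 + 162*8) = 131 + 6*(-653 + 1296) = 131 + 6*643 = 131 + 3858 = 3989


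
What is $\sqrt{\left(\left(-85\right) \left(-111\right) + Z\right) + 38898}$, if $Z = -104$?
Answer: $\sqrt{48229} \approx 219.61$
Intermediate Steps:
$\sqrt{\left(\left(-85\right) \left(-111\right) + Z\right) + 38898} = \sqrt{\left(\left(-85\right) \left(-111\right) - 104\right) + 38898} = \sqrt{\left(9435 - 104\right) + 38898} = \sqrt{9331 + 38898} = \sqrt{48229}$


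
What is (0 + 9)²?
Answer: 81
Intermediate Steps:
(0 + 9)² = 9² = 81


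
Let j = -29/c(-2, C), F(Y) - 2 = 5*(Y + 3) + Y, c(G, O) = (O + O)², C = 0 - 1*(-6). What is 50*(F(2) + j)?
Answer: 103675/72 ≈ 1439.9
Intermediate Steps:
C = 6 (C = 0 + 6 = 6)
c(G, O) = 4*O² (c(G, O) = (2*O)² = 4*O²)
F(Y) = 17 + 6*Y (F(Y) = 2 + (5*(Y + 3) + Y) = 2 + (5*(3 + Y) + Y) = 2 + ((15 + 5*Y) + Y) = 2 + (15 + 6*Y) = 17 + 6*Y)
j = -29/144 (j = -29/(4*6²) = -29/(4*36) = -29/144 ≈ -0.20139)
50*(F(2) + j) = 50*((17 + 6*2) - 29/144) = 50*((17 + 12) - 29/144) = 50*(29 - 29/144) = 50*(4147/144) = 103675/72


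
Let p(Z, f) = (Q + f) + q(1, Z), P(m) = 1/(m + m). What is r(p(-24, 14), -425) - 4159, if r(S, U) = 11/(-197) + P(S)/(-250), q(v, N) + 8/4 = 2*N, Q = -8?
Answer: -18025347803/4334000 ≈ -4159.1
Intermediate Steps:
q(v, N) = -2 + 2*N
P(m) = 1/(2*m)
p(Z, f) = -10 + f + 2*Z (p(Z, f) = (-8 + f) + (-2 + 2*Z) = -10 + f + 2*Z)
r(S, U) = -11/197 - 1/(500*S) (r(S, U) = 11/(-197) + (1/(2*S))/(-250) = 11*(-1/197) + (1/(2*S))*(-1/250) = -11/197 - 1/(500*S))
r(p(-24, 14), -425) - 4159 = (-197 - 5500*(-10 + 14 + 2*(-24)))/(98500*(-10 + 14 + 2*(-24))) - 4159 = (-197 - 5500*(-10 + 14 - 48))/(98500*(-10 + 14 - 48)) - 4159 = (1/98500)*(-197 - 5500*(-44))/(-44) - 4159 = (1/98500)*(-1/44)*(-197 + 242000) - 4159 = (1/98500)*(-1/44)*241803 - 4159 = -241803/4334000 - 4159 = -18025347803/4334000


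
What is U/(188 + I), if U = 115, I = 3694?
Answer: 115/3882 ≈ 0.029624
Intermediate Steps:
U/(188 + I) = 115/(188 + 3694) = 115/3882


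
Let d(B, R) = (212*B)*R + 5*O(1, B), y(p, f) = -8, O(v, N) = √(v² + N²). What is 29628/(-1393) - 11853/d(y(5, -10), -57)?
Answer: -278483875987140/13018245224887 + 59265*√65/9345473959 ≈ -21.392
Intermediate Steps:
O(v, N) = √(N² + v²)
d(B, R) = 5*√(1 + B²) + 212*B*R (d(B, R) = (212*B)*R + 5*√(B² + 1²) = 212*B*R + 5*√(B² + 1) = 212*B*R + 5*√(1 + B²) = 5*√(1 + B²) + 212*B*R)
29628/(-1393) - 11853/d(y(5, -10), -57) = 29628/(-1393) - 11853/(5*√(1 + (-8)²) + 212*(-8)*(-57)) = 29628*(-1/1393) - 11853/(5*√(1 + 64) + 96672) = -29628/1393 - 11853/(5*√65 + 96672) = -29628/1393 - 11853/(96672 + 5*√65)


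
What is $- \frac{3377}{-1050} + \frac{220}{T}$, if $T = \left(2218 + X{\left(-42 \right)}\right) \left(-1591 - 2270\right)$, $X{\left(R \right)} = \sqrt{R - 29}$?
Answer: $\frac{388752146971}{120874449150} + \frac{4 i \sqrt{71}}{345355569} \approx 3.2162 + 9.7594 \cdot 10^{-8} i$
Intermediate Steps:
$X{\left(R \right)} = \sqrt{-29 + R}$
$T = -8563698 - 3861 i \sqrt{71}$ ($T = \left(2218 + \sqrt{-29 - 42}\right) \left(-1591 - 2270\right) = \left(2218 + \sqrt{-71}\right) \left(-3861\right) = \left(2218 + i \sqrt{71}\right) \left(-3861\right) = -8563698 - 3861 i \sqrt{71} \approx -8.5637 \cdot 10^{6} - 32533.0 i$)
$- \frac{3377}{-1050} + \frac{220}{T} = - \frac{3377}{-1050} + \frac{220}{-8563698 - 3861 i \sqrt{71}} = \left(-3377\right) \left(- \frac{1}{1050}\right) + \frac{220}{-8563698 - 3861 i \sqrt{71}} = \frac{3377}{1050} + \frac{220}{-8563698 - 3861 i \sqrt{71}}$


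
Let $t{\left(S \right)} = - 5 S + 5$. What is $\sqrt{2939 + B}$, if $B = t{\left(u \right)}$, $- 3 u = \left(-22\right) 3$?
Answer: $\sqrt{2834} \approx 53.235$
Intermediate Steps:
$u = 22$ ($u = - \frac{\left(-22\right) 3}{3} = \left(- \frac{1}{3}\right) \left(-66\right) = 22$)
$t{\left(S \right)} = 5 - 5 S$
$B = -105$ ($B = 5 - 110 = -105$)
$\sqrt{2939 + B} = \sqrt{2939 - 105} = \sqrt{2834}$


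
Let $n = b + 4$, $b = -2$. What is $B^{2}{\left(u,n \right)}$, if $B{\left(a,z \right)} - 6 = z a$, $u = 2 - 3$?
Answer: $16$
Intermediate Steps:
$u = -1$ ($u = 2 - 3 = -1$)
$n = 2$ ($n = -2 + 4 = 2$)
$B{\left(a,z \right)} = 6 + a z$ ($B{\left(a,z \right)} = 6 + z a = 6 + a z$)
$B^{2}{\left(u,n \right)} = \left(6 - 2\right)^{2} = 4^{2} = 16$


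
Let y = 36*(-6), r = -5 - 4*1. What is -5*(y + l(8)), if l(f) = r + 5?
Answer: 1100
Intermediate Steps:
r = -9 (r = -5 - 4 = -9)
y = -216
l(f) = -4 (l(f) = -9 + 5 = -4)
-5*(y + l(8)) = -5*(-216 - 4) = -5*(-220) = 1100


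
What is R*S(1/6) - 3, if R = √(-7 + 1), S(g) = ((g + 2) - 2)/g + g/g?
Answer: -3 + 2*I*√6 ≈ -3.0 + 4.899*I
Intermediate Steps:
S(g) = 2 (S(g) = ((2 + g) - 2)/g + 1 = g/g + 1 = 1 + 1 = 2)
R = I*√6 (R = √(-6) = I*√6 ≈ 2.4495*I)
R*S(1/6) - 3 = (I*√6)*2 - 3 = 2*I*√6 - 3 = -3 + 2*I*√6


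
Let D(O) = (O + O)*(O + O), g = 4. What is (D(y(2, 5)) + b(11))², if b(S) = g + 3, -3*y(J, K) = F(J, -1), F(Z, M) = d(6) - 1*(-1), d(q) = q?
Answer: 67081/81 ≈ 828.16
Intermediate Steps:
F(Z, M) = 7 (F(Z, M) = 6 - 1*(-1) = 6 + 1 = 7)
y(J, K) = -7/3 (y(J, K) = -⅓*7 = -7/3)
b(S) = 7 (b(S) = 4 + 3 = 7)
D(O) = 4*O² (D(O) = (2*O)*(2*O) = 4*O²)
(D(y(2, 5)) + b(11))² = (4*(-7/3)² + 7)² = (4*(49/9) + 7)² = (196/9 + 7)² = (259/9)² = 67081/81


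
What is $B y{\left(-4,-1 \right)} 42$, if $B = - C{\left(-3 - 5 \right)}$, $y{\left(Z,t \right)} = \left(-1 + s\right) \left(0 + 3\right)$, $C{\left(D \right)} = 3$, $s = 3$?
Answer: $-756$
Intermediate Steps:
$y{\left(Z,t \right)} = 6$ ($y{\left(Z,t \right)} = \left(-1 + 3\right) \left(0 + 3\right) = 2 \cdot 3 = 6$)
$B = -3$ ($B = \left(-1\right) 3 = -3$)
$B y{\left(-4,-1 \right)} 42 = \left(-3\right) 6 \cdot 42 = \left(-18\right) 42 = -756$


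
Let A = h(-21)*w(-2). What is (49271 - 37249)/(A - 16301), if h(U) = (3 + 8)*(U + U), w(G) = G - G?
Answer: -12022/16301 ≈ -0.73750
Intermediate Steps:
w(G) = 0
h(U) = 22*U (h(U) = 11*(2*U) = 22*U)
A = 0 (A = (22*(-21))*0 = -462*0 = 0)
(49271 - 37249)/(A - 16301) = (49271 - 37249)/(0 - 16301) = 12022/(-16301) = 12022*(-1/16301) = -12022/16301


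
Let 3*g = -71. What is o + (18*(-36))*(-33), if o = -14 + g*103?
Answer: 56797/3 ≈ 18932.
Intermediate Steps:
g = -71/3 (g = (1/3)*(-71) = -71/3 ≈ -23.667)
o = -7355/3 (o = -14 - 71/3*103 = -14 - 7313/3 = -7355/3 ≈ -2451.7)
o + (18*(-36))*(-33) = -7355/3 + (18*(-36))*(-33) = -7355/3 - 648*(-33) = -7355/3 + 21384 = 56797/3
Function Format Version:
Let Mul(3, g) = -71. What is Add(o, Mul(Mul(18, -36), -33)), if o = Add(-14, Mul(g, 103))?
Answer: Rational(56797, 3) ≈ 18932.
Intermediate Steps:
g = Rational(-71, 3) (g = Mul(Rational(1, 3), -71) = Rational(-71, 3) ≈ -23.667)
o = Rational(-7355, 3) (o = Add(-14, Mul(Rational(-71, 3), 103)) = Add(-14, Rational(-7313, 3)) = Rational(-7355, 3) ≈ -2451.7)
Add(o, Mul(Mul(18, -36), -33)) = Add(Rational(-7355, 3), Mul(Mul(18, -36), -33)) = Add(Rational(-7355, 3), Mul(-648, -33)) = Add(Rational(-7355, 3), 21384) = Rational(56797, 3)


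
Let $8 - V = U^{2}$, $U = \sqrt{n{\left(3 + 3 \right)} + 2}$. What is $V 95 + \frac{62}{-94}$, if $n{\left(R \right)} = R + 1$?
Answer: $- \frac{4496}{47} \approx -95.66$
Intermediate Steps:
$n{\left(R \right)} = 1 + R$
$U = 3$ ($U = \sqrt{\left(1 + \left(3 + 3\right)\right) + 2} = \sqrt{\left(1 + 6\right) + 2} = \sqrt{7 + 2} = \sqrt{9} = 3$)
$V = -1$ ($V = 8 - 3^{2} = 8 - 9 = -1$)
$V 95 + \frac{62}{-94} = \left(-1\right) 95 + \frac{62}{-94} = -95 + 62 \left(- \frac{1}{94}\right) = -95 - \frac{31}{47} = - \frac{4496}{47}$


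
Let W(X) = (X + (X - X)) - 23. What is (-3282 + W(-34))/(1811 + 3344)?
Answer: -3339/5155 ≈ -0.64772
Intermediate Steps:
W(X) = -23 + X (W(X) = (X + 0) - 23 = X - 23 = -23 + X)
(-3282 + W(-34))/(1811 + 3344) = (-3282 + (-23 - 34))/(1811 + 3344) = (-3282 - 57)/5155 = -3339*1/5155 = -3339/5155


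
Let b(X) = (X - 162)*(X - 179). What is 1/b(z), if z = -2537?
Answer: 1/7330484 ≈ 1.3642e-7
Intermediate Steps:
b(X) = (-179 + X)*(-162 + X) (b(X) = (-162 + X)*(-179 + X) = (-179 + X)*(-162 + X))
1/b(z) = 1/(28998 + (-2537)² - 341*(-2537)) = 1/(28998 + 6436369 + 865117) = 1/7330484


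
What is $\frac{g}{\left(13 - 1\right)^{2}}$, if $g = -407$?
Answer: $- \frac{407}{144} \approx -2.8264$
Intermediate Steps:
$\frac{g}{\left(13 - 1\right)^{2}} = - \frac{407}{\left(13 - 1\right)^{2}} = - \frac{407}{12^{2}} = - \frac{407}{144}$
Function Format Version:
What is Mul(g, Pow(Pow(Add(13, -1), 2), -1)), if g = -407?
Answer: Rational(-407, 144) ≈ -2.8264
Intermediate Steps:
Mul(g, Pow(Pow(Add(13, -1), 2), -1)) = Mul(-407, Pow(Pow(Add(13, -1), 2), -1)) = Mul(-407, Pow(Pow(12, 2), -1)) = Mul(-407, Pow(144, -1)) = Mul(-407, Rational(1, 144)) = Rational(-407, 144)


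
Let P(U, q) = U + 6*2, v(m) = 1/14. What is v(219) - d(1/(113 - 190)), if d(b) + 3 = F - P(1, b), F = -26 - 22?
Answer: 897/14 ≈ 64.071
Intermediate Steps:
v(m) = 1/14
F = -48
P(U, q) = 12 + U (P(U, q) = U + 12 = 12 + U)
d(b) = -64 (d(b) = -3 + (-48 - (12 + 1)) = -3 + (-48 - 1*13) = -3 + (-48 - 13) = -3 - 61 = -64)
v(219) - d(1/(113 - 190)) = 1/14 - 1*(-64) = 1/14 + 64 = 897/14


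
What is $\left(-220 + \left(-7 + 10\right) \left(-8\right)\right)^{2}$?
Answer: $59536$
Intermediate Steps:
$\left(-220 + \left(-7 + 10\right) \left(-8\right)\right)^{2} = \left(-220 + 3 \left(-8\right)\right)^{2} = \left(-220 - 24\right)^{2} = \left(-244\right)^{2} = 59536$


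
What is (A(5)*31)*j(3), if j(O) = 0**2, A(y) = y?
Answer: 0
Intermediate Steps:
j(O) = 0
(A(5)*31)*j(3) = (5*31)*0 = 155*0 = 0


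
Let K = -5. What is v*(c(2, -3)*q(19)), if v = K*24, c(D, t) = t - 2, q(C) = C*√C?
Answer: 11400*√19 ≈ 49691.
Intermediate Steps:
q(C) = C^(3/2)
c(D, t) = -2 + t
v = -120 (v = -5*24 = -120)
v*(c(2, -3)*q(19)) = -120*(-2 - 3)*19^(3/2) = -(-600)*19*√19 = -(-11400)*√19 = 11400*√19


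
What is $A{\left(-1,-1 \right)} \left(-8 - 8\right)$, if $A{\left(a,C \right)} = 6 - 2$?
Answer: $-64$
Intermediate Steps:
$A{\left(a,C \right)} = 4$ ($A{\left(a,C \right)} = 6 - 2 = 4$)
$A{\left(-1,-1 \right)} \left(-8 - 8\right) = 4 \left(-8 - 8\right) = 4 \left(-16\right) = -64$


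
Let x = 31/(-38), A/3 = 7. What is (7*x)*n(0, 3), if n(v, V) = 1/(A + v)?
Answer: -31/114 ≈ -0.27193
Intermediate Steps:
A = 21 (A = 3*7 = 21)
n(v, V) = 1/(21 + v)
x = -31/38 (x = 31*(-1/38) = -31/38 ≈ -0.81579)
(7*x)*n(0, 3) = (7*(-31/38))/(21 + 0) = -217/38/21 = -217/38*1/21 = -31/114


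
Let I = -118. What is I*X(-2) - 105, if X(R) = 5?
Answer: -695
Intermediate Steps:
I*X(-2) - 105 = -118*5 - 105 = -590 - 105 = -695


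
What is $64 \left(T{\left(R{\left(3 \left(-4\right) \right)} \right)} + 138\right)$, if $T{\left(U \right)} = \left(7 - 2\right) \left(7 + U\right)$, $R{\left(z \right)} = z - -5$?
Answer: $8832$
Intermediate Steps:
$R{\left(z \right)} = 5 + z$ ($R{\left(z \right)} = z + 5 = 5 + z$)
$T{\left(U \right)} = 35 + 5 U$ ($T{\left(U \right)} = 5 \left(7 + U\right) = 35 + 5 U$)
$64 \left(T{\left(R{\left(3 \left(-4\right) \right)} \right)} + 138\right) = 64 \left(\left(35 + 5 \left(5 + 3 \left(-4\right)\right)\right) + 138\right) = 64 \left(\left(35 + 5 \left(5 - 12\right)\right) + 138\right) = 64 \left(\left(35 + 5 \left(-7\right)\right) + 138\right) = 64 \left(\left(35 - 35\right) + 138\right) = 64 \left(0 + 138\right) = 64 \cdot 138 = 8832$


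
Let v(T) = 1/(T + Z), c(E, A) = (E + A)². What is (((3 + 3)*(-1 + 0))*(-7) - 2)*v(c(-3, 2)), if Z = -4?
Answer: -40/3 ≈ -13.333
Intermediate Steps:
c(E, A) = (A + E)²
v(T) = 1/(-4 + T) (v(T) = 1/(T - 4) = 1/(-4 + T))
(((3 + 3)*(-1 + 0))*(-7) - 2)*v(c(-3, 2)) = (((3 + 3)*(-1 + 0))*(-7) - 2)/(-4 + (2 - 3)²) = ((6*(-1))*(-7) - 2)/(-4 + (-1)²) = (-6*(-7) - 2)/(-4 + 1) = (42 - 2)/(-3) = 40*(-⅓) = -40/3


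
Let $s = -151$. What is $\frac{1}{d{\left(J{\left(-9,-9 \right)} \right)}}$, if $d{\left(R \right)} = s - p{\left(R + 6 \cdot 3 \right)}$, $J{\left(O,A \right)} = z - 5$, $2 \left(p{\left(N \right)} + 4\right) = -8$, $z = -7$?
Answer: $- \frac{1}{143} \approx -0.006993$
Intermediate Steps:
$p{\left(N \right)} = -8$ ($p{\left(N \right)} = -4 + \frac{1}{2} \left(-8\right) = -4 - 4 = -8$)
$J{\left(O,A \right)} = -12$ ($J{\left(O,A \right)} = -7 - 5 = -12$)
$d{\left(R \right)} = -143$ ($d{\left(R \right)} = -151 - -8 = -151 + 8 = -143$)
$\frac{1}{d{\left(J{\left(-9,-9 \right)} \right)}} = \frac{1}{-143} = - \frac{1}{143}$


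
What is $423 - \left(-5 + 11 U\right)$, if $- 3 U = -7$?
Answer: $\frac{1207}{3} \approx 402.33$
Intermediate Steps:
$U = \frac{7}{3}$ ($U = \left(- \frac{1}{3}\right) \left(-7\right) = \frac{7}{3} \approx 2.3333$)
$423 - \left(-5 + 11 U\right) = 423 - \left(-5 + 11 \cdot \frac{7}{3}\right) = 423 - \left(-5 + \frac{77}{3}\right) = 423 - \frac{62}{3} = \frac{1207}{3}$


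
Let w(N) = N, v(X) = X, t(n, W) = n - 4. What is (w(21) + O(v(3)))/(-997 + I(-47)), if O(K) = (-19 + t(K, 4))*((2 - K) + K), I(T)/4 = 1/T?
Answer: 893/46863 ≈ 0.019056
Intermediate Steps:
t(n, W) = -4 + n
I(T) = 4/T
O(K) = -46 + 2*K (O(K) = (-19 + (-4 + K))*((2 - K) + K) = (-23 + K)*2 = -46 + 2*K)
(w(21) + O(v(3)))/(-997 + I(-47)) = (21 + (-46 + 2*3))/(-997 + 4/(-47)) = (21 + (-46 + 6))/(-997 + 4*(-1/47)) = (21 - 40)/(-997 - 4/47) = -19/(-46863/47) = -19*(-47/46863) = 893/46863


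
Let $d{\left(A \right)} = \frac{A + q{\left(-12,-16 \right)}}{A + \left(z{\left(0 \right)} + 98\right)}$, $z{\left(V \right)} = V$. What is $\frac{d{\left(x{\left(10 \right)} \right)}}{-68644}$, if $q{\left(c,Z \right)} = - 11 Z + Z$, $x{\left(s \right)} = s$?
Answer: $- \frac{85}{3706776} \approx -2.2931 \cdot 10^{-5}$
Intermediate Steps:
$q{\left(c,Z \right)} = - 10 Z$
$d{\left(A \right)} = \frac{160 + A}{98 + A}$ ($d{\left(A \right)} = \frac{A - -160}{A + \left(0 + 98\right)} = \frac{A + 160}{A + 98} = \frac{160 + A}{98 + A}$)
$\frac{d{\left(x{\left(10 \right)} \right)}}{-68644} = \frac{\frac{1}{98 + 10} \left(160 + 10\right)}{-68644} = \frac{1}{108} \cdot 170 \left(- \frac{1}{68644}\right) = \frac{85}{54} \left(- \frac{1}{68644}\right) = - \frac{85}{3706776}$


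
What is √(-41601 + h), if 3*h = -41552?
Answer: 7*I*√10185/3 ≈ 235.48*I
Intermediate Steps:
h = -41552/3 (h = (⅓)*(-41552) = -41552/3 ≈ -13851.)
√(-41601 + h) = √(-41601 - 41552/3) = √(-166355/3) = 7*I*√10185/3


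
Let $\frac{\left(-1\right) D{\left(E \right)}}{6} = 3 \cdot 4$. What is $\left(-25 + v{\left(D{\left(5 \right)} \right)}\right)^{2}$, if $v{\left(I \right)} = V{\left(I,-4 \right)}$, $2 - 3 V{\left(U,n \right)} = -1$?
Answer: $576$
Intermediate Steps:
$V{\left(U,n \right)} = 1$ ($V{\left(U,n \right)} = \frac{2}{3} - - \frac{1}{3} = \frac{2}{3} + \frac{1}{3} = 1$)
$D{\left(E \right)} = -72$ ($D{\left(E \right)} = - 6 \cdot 3 \cdot 4 = \left(-6\right) 12 = -72$)
$v{\left(I \right)} = 1$
$\left(-25 + v{\left(D{\left(5 \right)} \right)}\right)^{2} = \left(-25 + 1\right)^{2} = \left(-24\right)^{2} = 576$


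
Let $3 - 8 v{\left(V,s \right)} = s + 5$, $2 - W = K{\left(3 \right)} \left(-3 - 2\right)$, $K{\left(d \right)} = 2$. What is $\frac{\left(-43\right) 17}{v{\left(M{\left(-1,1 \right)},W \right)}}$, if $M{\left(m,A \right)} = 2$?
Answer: $\frac{2924}{7} \approx 417.71$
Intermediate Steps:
$W = 12$ ($W = 2 - 2 \left(-3 - 2\right) = 2 - 2 \left(-5\right) = 2 - -10 = 2 + 10 = 12$)
$v{\left(V,s \right)} = - \frac{1}{4} - \frac{s}{8}$ ($v{\left(V,s \right)} = \frac{3}{8} - \frac{s + 5}{8} = \frac{3}{8} - \frac{5 + s}{8} = \frac{3}{8} - \left(\frac{5}{8} + \frac{s}{8}\right) = - \frac{1}{4} - \frac{s}{8}$)
$\frac{\left(-43\right) 17}{v{\left(M{\left(-1,1 \right)},W \right)}} = \frac{\left(-43\right) 17}{- \frac{1}{4} - \frac{3}{2}} = - \frac{731}{- \frac{1}{4} - \frac{3}{2}} = - \frac{731}{- \frac{7}{4}} = \left(-731\right) \left(- \frac{4}{7}\right) = \frac{2924}{7}$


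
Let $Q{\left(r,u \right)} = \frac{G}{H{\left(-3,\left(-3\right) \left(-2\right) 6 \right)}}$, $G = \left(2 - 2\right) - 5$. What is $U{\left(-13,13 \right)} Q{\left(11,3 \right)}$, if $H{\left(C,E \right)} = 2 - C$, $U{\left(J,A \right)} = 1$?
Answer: $-1$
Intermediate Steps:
$G = -5$ ($G = 0 - 5 = -5$)
$Q{\left(r,u \right)} = -1$ ($Q{\left(r,u \right)} = - \frac{5}{2 - -3} = - \frac{5}{2 + 3} = - \frac{5}{5} = \left(-5\right) \frac{1}{5} = -1$)
$U{\left(-13,13 \right)} Q{\left(11,3 \right)} = 1 \left(-1\right) = -1$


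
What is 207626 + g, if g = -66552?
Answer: 141074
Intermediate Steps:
207626 + g = 207626 - 66552 = 141074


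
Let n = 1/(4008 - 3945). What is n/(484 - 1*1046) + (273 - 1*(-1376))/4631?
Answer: 58379863/163965186 ≈ 0.35605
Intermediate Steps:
n = 1/63 ≈ 0.015873
n/(484 - 1*1046) + (273 - 1*(-1376))/4631 = 1/(63*(484 - 1*1046)) + (273 - 1*(-1376))/4631 = 1/(63*(484 - 1046)) + (273 + 1376)*(1/4631) = (1/63)/(-562) + 1649*(1/4631) = (1/63)*(-1/562) + 1649/4631 = -1/35406 + 1649/4631 = 58379863/163965186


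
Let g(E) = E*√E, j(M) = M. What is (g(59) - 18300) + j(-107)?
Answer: -18407 + 59*√59 ≈ -17954.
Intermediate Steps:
g(E) = E^(3/2)
(g(59) - 18300) + j(-107) = (59^(3/2) - 18300) - 107 = (59*√59 - 18300) - 107 = (-18300 + 59*√59) - 107 = -18407 + 59*√59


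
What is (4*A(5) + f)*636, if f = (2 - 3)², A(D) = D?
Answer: 13356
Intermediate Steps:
f = 1 (f = (-1)² = 1)
(4*A(5) + f)*636 = (4*5 + 1)*636 = (20 + 1)*636 = 21*636 = 13356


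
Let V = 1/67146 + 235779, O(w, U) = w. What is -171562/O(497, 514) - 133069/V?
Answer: -2720544550673848/7868313517295 ≈ -345.76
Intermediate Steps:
V = 15831616735/67146 (V = 1/67146 + 235779 = 15831616735/67146 ≈ 2.3578e+5)
-171562/O(497, 514) - 133069/V = -171562/497 - 133069/15831616735/67146 = -171562*1/497 - 133069*67146/15831616735 = -171562/497 - 8935051074/15831616735 = -2720544550673848/7868313517295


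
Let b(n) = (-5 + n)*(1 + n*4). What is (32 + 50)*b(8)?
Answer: 8118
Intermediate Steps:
b(n) = (1 + 4*n)*(-5 + n) (b(n) = (-5 + n)*(1 + 4*n) = (1 + 4*n)*(-5 + n))
(32 + 50)*b(8) = (32 + 50)*(-5 - 19*8 + 4*8²) = 82*(-5 - 152 + 4*64) = 82*(-5 - 152 + 256) = 82*99 = 8118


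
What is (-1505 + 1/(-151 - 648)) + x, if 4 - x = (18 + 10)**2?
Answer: -1825716/799 ≈ -2285.0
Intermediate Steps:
x = -780 (x = 4 - (18 + 10)**2 = 4 - 1*28**2 = 4 - 1*784 = 4 - 784 = -780)
(-1505 + 1/(-151 - 648)) + x = (-1505 + 1/(-151 - 648)) - 780 = (-1505 + 1/(-799)) - 780 = (-1505 - 1/799) - 780 = -1202496/799 - 780 = -1825716/799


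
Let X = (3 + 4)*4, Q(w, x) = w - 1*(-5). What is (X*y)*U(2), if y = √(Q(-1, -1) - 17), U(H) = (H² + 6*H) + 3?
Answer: 532*I*√13 ≈ 1918.2*I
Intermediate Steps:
Q(w, x) = 5 + w (Q(w, x) = w + 5 = 5 + w)
U(H) = 3 + H² + 6*H
y = I*√13 (y = √((5 - 1) - 17) = √(4 - 17) = √(-13) = I*√13 ≈ 3.6056*I)
X = 28 (X = 7*4 = 28)
(X*y)*U(2) = (28*(I*√13))*(3 + 2² + 6*2) = (28*I*√13)*(3 + 4 + 12) = (28*I*√13)*19 = 532*I*√13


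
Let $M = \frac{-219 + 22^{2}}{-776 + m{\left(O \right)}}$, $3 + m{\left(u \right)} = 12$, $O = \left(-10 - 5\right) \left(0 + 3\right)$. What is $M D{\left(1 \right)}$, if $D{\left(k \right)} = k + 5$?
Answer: $- \frac{1590}{767} \approx -2.073$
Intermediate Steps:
$O = -45$ ($O = \left(-15\right) 3 = -45$)
$m{\left(u \right)} = 9$ ($m{\left(u \right)} = -3 + 12 = 9$)
$M = - \frac{265}{767}$ ($M = \frac{-219 + 22^{2}}{-776 + 9} = \frac{-219 + 484}{-767} = 265 \left(- \frac{1}{767}\right) = - \frac{265}{767} \approx -0.3455$)
$D{\left(k \right)} = 5 + k$
$M D{\left(1 \right)} = - \frac{265 \left(5 + 1\right)}{767} = \left(- \frac{265}{767}\right) 6 = - \frac{1590}{767}$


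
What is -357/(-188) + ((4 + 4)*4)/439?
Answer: 162739/82532 ≈ 1.9718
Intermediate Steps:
-357/(-188) + ((4 + 4)*4)/439 = -357*(-1/188) + (8*4)*(1/439) = 357/188 + 32*(1/439) = 357/188 + 32/439 = 162739/82532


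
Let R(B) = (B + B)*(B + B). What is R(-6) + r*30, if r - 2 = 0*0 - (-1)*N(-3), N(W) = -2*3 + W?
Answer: -66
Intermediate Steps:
R(B) = 4*B² (R(B) = (2*B)*(2*B) = 4*B²)
N(W) = -6 + W
r = -7 (r = 2 + (0*0 - (-1)*(-6 - 3)) = 2 + (0 - (-1)*(-9)) = 2 + (0 - 1*9) = 2 + (0 - 9) = 2 - 9 = -7)
R(-6) + r*30 = 4*(-6)² - 7*30 = 4*36 - 210 = 144 - 210 = -66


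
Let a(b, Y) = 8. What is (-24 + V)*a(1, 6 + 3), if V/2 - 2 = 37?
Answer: 432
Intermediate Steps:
V = 78 (V = 4 + 2*37 = 4 + 74 = 78)
(-24 + V)*a(1, 6 + 3) = (-24 + 78)*8 = 54*8 = 432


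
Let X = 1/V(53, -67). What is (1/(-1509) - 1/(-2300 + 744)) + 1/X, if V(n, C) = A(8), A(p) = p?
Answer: 18783985/2348004 ≈ 8.0000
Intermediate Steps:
V(n, C) = 8
X = ⅛ (X = 1/8 = ⅛ ≈ 0.12500)
(1/(-1509) - 1/(-2300 + 744)) + 1/X = (1/(-1509) - 1/(-2300 + 744)) + 1/(⅛) = (-1/1509 - 1/(-1556)) + 8 = (-1/1509 - 1*(-1/1556)) + 8 = (-1/1509 + 1/1556) + 8 = -47/2348004 + 8 = 18783985/2348004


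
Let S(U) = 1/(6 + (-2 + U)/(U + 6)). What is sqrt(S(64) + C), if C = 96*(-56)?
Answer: I*sqrt(312235021)/241 ≈ 73.32*I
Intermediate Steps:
C = -5376
S(U) = 1/(6 + (-2 + U)/(6 + U))
sqrt(S(64) + C) = sqrt((6 + 64)/(34 + 7*64) - 5376) = sqrt(70/(34 + 448) - 5376) = sqrt(70/482 - 5376) = sqrt((1/482)*70 - 5376) = sqrt(35/241 - 5376) = sqrt(-1295581/241) = I*sqrt(312235021)/241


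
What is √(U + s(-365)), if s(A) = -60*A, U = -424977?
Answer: I*√403077 ≈ 634.88*I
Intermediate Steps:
√(U + s(-365)) = √(-424977 - 60*(-365)) = √(-424977 + 21900) = √(-403077) = I*√403077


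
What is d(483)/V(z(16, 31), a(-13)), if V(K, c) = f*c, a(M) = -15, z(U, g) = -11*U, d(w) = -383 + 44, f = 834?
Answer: 113/4170 ≈ 0.027098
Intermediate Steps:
d(w) = -339
V(K, c) = 834*c
d(483)/V(z(16, 31), a(-13)) = -339/(834*(-15)) = -339/(-12510) = -339*(-1/12510) = 113/4170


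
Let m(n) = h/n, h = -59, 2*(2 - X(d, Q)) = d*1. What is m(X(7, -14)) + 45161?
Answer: 135601/3 ≈ 45200.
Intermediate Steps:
X(d, Q) = 2 - d/2
m(n) = -59/n
m(X(7, -14)) + 45161 = -59/(2 - ½*7) + 45161 = -59/(2 - 7/2) + 45161 = -59/(-3/2) + 45161 = -59*(-⅔) + 45161 = 118/3 + 45161 = 135601/3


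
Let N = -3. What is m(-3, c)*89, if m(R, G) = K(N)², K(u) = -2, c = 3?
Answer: 356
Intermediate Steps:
m(R, G) = 4 (m(R, G) = (-2)² = 4)
m(-3, c)*89 = 4*89 = 356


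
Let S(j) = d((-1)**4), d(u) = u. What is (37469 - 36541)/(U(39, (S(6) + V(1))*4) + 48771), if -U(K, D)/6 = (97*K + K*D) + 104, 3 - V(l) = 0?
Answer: 928/21705 ≈ 0.042755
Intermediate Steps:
V(l) = 3 (V(l) = 3 - 1*0 = 3 + 0 = 3)
S(j) = 1 (S(j) = (-1)**4 = 1)
U(K, D) = -624 - 582*K - 6*D*K (U(K, D) = -6*((97*K + K*D) + 104) = -6*((97*K + D*K) + 104) = -6*(104 + 97*K + D*K) = -624 - 582*K - 6*D*K)
(37469 - 36541)/(U(39, (S(6) + V(1))*4) + 48771) = (37469 - 36541)/((-624 - 582*39 - 6*(1 + 3)*4*39) + 48771) = 928/((-624 - 22698 - 6*4*4*39) + 48771) = 928/((-624 - 22698 - 6*16*39) + 48771) = 928/((-624 - 22698 - 3744) + 48771) = 928/(-27066 + 48771) = 928/21705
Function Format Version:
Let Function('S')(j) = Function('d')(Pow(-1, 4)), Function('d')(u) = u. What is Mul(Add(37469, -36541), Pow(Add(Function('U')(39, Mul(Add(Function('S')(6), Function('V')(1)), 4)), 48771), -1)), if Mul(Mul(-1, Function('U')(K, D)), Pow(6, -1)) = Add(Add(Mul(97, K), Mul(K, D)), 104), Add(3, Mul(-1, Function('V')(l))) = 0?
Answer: Rational(928, 21705) ≈ 0.042755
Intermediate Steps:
Function('V')(l) = 3 (Function('V')(l) = Add(3, Mul(-1, 0)) = Add(3, 0) = 3)
Function('S')(j) = 1 (Function('S')(j) = Pow(-1, 4) = 1)
Function('U')(K, D) = Add(-624, Mul(-582, K), Mul(-6, D, K)) (Function('U')(K, D) = Mul(-6, Add(Add(Mul(97, K), Mul(K, D)), 104)) = Mul(-6, Add(Add(Mul(97, K), Mul(D, K)), 104)) = Mul(-6, Add(104, Mul(97, K), Mul(D, K))) = Add(-624, Mul(-582, K), Mul(-6, D, K)))
Mul(Add(37469, -36541), Pow(Add(Function('U')(39, Mul(Add(Function('S')(6), Function('V')(1)), 4)), 48771), -1)) = Mul(Add(37469, -36541), Pow(Add(Add(-624, Mul(-582, 39), Mul(-6, Mul(Add(1, 3), 4), 39)), 48771), -1)) = Mul(928, Pow(Add(Add(-624, -22698, Mul(-6, Mul(4, 4), 39)), 48771), -1)) = Mul(928, Pow(Add(Add(-624, -22698, Mul(-6, 16, 39)), 48771), -1)) = Mul(928, Pow(Add(Add(-624, -22698, -3744), 48771), -1)) = Mul(928, Pow(Add(-27066, 48771), -1)) = Mul(928, Pow(21705, -1)) = Mul(928, Rational(1, 21705)) = Rational(928, 21705)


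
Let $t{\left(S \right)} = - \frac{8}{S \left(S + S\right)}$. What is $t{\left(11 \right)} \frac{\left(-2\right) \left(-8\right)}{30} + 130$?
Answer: $\frac{235918}{1815} \approx 129.98$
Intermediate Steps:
$t{\left(S \right)} = - \frac{4}{S^{2}}$ ($t{\left(S \right)} = - \frac{8}{S 2 S} = - \frac{8}{2 S^{2}} = - 8 \frac{1}{2 S^{2}} = - \frac{4}{S^{2}}$)
$t{\left(11 \right)} \frac{\left(-2\right) \left(-8\right)}{30} + 130 = - \frac{4}{121} \frac{\left(-2\right) \left(-8\right)}{30} + 130 = \left(-4\right) \frac{1}{121} \cdot 16 \cdot \frac{1}{30} + 130 = \left(- \frac{4}{121}\right) \frac{8}{15} + 130 = - \frac{32}{1815} + 130 = \frac{235918}{1815}$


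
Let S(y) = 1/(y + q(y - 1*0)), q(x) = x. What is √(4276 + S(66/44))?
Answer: √38487/3 ≈ 65.394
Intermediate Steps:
S(y) = 1/(2*y) (S(y) = 1/(y + (y - 1*0)) = 1/(y + (y + 0)) = 1/(y + y) = 1/(2*y))
√(4276 + S(66/44)) = √(4276 + 1/(2*((66/44)))) = √(4276 + 1/(2*((66*(1/44))))) = √(4276 + 1/(2*(3/2))) = √(4276 + (½)*(⅔)) = √(4276 + ⅓) = √(12829/3) = √38487/3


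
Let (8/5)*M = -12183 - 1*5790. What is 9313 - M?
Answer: 164369/8 ≈ 20546.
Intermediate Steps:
M = -89865/8 (M = 5*(-12183 - 1*5790)/8 = 5*(-12183 - 5790)/8 = (5/8)*(-17973) = -89865/8 ≈ -11233.)
9313 - M = 9313 - 1*(-89865/8) = 9313 + 89865/8 = 164369/8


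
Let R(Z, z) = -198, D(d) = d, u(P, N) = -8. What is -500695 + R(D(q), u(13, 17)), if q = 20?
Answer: -500893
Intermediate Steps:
-500695 + R(D(q), u(13, 17)) = -500695 - 198 = -500893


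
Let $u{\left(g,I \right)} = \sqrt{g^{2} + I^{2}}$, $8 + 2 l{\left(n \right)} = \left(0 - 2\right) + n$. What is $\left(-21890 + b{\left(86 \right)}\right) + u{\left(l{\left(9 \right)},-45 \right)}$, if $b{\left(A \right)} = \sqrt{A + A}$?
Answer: $-21890 + \frac{\sqrt{8101}}{2} + 2 \sqrt{43} \approx -21832.0$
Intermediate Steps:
$b{\left(A \right)} = \sqrt{2} \sqrt{A}$ ($b{\left(A \right)} = \sqrt{2 A} = \sqrt{2} \sqrt{A}$)
$l{\left(n \right)} = -5 + \frac{n}{2}$ ($l{\left(n \right)} = -4 + \frac{\left(0 - 2\right) + n}{2} = -4 + \frac{-2 + n}{2} = -4 + \left(-1 + \frac{n}{2}\right) = -5 + \frac{n}{2}$)
$u{\left(g,I \right)} = \sqrt{I^{2} + g^{2}}$
$\left(-21890 + b{\left(86 \right)}\right) + u{\left(l{\left(9 \right)},-45 \right)} = \left(-21890 + \sqrt{2} \sqrt{86}\right) + \sqrt{\left(-45\right)^{2} + \left(-5 + \frac{1}{2} \cdot 9\right)^{2}} = \left(-21890 + 2 \sqrt{43}\right) + \sqrt{2025 + \left(-5 + \frac{9}{2}\right)^{2}} = \left(-21890 + 2 \sqrt{43}\right) + \sqrt{2025 + \left(- \frac{1}{2}\right)^{2}} = \left(-21890 + 2 \sqrt{43}\right) + \sqrt{2025 + \frac{1}{4}} = \left(-21890 + 2 \sqrt{43}\right) + \sqrt{\frac{8101}{4}} = \left(-21890 + 2 \sqrt{43}\right) + \frac{\sqrt{8101}}{2} = -21890 + \frac{\sqrt{8101}}{2} + 2 \sqrt{43}$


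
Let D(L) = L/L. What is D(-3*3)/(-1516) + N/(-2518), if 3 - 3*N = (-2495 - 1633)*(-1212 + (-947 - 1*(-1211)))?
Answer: 988769567/1908644 ≈ 518.05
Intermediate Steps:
D(L) = 1
N = -1304447 (N = 1 - (-2495 - 1633)*(-1212 + (-947 - 1*(-1211)))/3 = 1 - (-1376)*(-1212 + (-947 + 1211)) = 1 - (-1376)*(-1212 + 264) = 1 - (-1376)*(-948) = 1 - 1/3*3913344 = 1 - 1304448 = -1304447)
D(-3*3)/(-1516) + N/(-2518) = 1/(-1516) - 1304447/(-2518) = 1*(-1/1516) - 1304447*(-1/2518) = -1/1516 + 1304447/2518 = 988769567/1908644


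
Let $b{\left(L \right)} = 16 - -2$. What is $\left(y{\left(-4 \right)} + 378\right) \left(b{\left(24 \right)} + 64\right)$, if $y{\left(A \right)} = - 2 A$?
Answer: $31652$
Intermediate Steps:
$b{\left(L \right)} = 18$ ($b{\left(L \right)} = 16 + 2 = 18$)
$\left(y{\left(-4 \right)} + 378\right) \left(b{\left(24 \right)} + 64\right) = \left(\left(-2\right) \left(-4\right) + 378\right) \left(18 + 64\right) = \left(8 + 378\right) 82 = 386 \cdot 82 = 31652$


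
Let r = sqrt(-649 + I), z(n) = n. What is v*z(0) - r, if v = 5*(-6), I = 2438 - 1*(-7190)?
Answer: -sqrt(8979) ≈ -94.758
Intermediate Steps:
I = 9628 (I = 2438 + 7190 = 9628)
v = -30
r = sqrt(8979) (r = sqrt(-649 + 9628) = sqrt(8979) ≈ 94.758)
v*z(0) - r = -30*0 - sqrt(8979) = 0 - sqrt(8979) = -sqrt(8979)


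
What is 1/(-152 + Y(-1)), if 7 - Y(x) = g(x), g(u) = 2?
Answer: -1/147 ≈ -0.0068027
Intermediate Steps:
Y(x) = 5 (Y(x) = 7 - 1*2 = 7 - 2 = 5)
1/(-152 + Y(-1)) = 1/(-152 + 5) = 1/(-147) = -1/147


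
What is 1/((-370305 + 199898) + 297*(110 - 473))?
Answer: -1/278218 ≈ -3.5943e-6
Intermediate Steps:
1/((-370305 + 199898) + 297*(110 - 473)) = 1/(-170407 + 297*(-363)) = 1/(-170407 - 107811) = 1/(-278218) = -1/278218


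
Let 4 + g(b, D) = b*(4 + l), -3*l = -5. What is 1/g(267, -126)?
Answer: 1/1509 ≈ 0.00066269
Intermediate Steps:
l = 5/3 (l = -⅓*(-5) = 5/3 ≈ 1.6667)
g(b, D) = -4 + 17*b/3 (g(b, D) = -4 + b*(4 + 5/3) = -4 + b*(17/3) = -4 + 17*b/3)
1/g(267, -126) = 1/(-4 + (17/3)*267) = 1/(-4 + 1513) = 1/1509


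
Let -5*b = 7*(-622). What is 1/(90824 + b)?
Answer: 5/458474 ≈ 1.0906e-5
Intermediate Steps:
b = 4354/5 (b = -7*(-622)/5 = -⅕*(-4354) = 4354/5 ≈ 870.80)
1/(90824 + b) = 1/(90824 + 4354/5) = 1/(458474/5) = 5/458474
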